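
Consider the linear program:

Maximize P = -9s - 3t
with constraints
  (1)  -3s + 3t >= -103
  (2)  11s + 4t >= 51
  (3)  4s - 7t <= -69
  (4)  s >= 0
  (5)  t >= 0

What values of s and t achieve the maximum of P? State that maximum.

s = 0, t = 51/4, maximum P = -153/4

Vertices and P = -9s - 3t:
  (928/9, 619/9) → P = -3403/3
  (27/31, 321/31) → P = -1206/31
  (0, 51/4) → P = -153/4
The feasible region is unbounded (it extends along (0, 1), (1, 1)), but P strictly decreases along every unbounded feasible direction, so there is no improving ray and the maximum is attained at a vertex.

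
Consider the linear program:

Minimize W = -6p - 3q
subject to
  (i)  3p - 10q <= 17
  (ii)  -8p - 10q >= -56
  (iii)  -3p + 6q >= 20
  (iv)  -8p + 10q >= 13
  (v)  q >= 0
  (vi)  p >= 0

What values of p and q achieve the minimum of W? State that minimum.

p = 68/39, q = 164/39, minimum W = -300/13

Vertices and W = -6p - 3q:
  (68/39, 164/39) → W = -300/13
  (0, 28/5) → W = -84/5
  (0, 10/3) → W = -10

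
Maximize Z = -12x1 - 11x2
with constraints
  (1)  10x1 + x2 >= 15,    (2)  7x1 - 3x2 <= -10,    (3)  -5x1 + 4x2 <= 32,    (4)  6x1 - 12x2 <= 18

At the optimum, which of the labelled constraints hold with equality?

Vertices and Z = -12x1 - 11x2:
  (35/37, 205/37) → Z = -2675/37
  (28/45, 79/9) → Z = -4681/45
  (56/13, 174/13) → Z = -2586/13

The maximum is at (35/37, 205/37). Substituting into each constraint, equality holds for (1) and (2); the remaining constraints have slack.

(1) and (2)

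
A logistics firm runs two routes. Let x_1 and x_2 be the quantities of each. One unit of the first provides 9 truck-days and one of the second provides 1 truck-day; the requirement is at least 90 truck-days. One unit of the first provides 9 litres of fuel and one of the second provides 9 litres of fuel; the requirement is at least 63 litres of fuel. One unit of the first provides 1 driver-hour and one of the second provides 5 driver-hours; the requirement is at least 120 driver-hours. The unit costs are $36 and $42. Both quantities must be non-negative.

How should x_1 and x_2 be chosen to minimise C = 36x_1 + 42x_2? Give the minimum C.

Feasible corners and C = 36x_1 + 42x_2:
  (0, 90) → C = 3780
  (120, 0) → C = 4320
  (15/2, 45/2) → C = 1215
The feasible region is unbounded (it extends along (0, 1), (1, 0)), but C strictly increases along every unbounded feasible direction, so there is no improving ray and the minimum is attained at a vertex.

x_1 = 15/2, x_2 = 45/2, minimum C = 1215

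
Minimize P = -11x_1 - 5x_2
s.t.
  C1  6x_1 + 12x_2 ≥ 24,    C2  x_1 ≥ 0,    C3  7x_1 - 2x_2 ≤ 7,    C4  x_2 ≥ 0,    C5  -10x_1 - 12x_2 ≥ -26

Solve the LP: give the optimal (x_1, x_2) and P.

x_1 = 1/2, x_2 = 7/4, minimum P = -57/4

The optimum lies where 6x_1 + 12x_2 = 24 and -10x_1 - 12x_2 = -26.
Solving simultaneously gives x_1 = 1/2, x_2 = 7/4.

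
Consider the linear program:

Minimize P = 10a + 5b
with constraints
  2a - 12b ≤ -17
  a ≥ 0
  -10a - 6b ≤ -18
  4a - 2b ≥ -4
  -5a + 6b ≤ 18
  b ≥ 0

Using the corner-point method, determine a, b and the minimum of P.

a = 3/11, b = 28/11, minimum P = 170/11

Feasible corners and P = 10a + 5b:
  (19/22, 103/66) → P = 1085/66
  (3/11, 28/11) → P = 170/11
  (6/7, 26/7) → P = 190/7
The feasible region is unbounded (it extends along (6, 5), (6, 1)), but P strictly increases along every unbounded feasible direction, so there is no improving ray and the minimum is attained at a vertex.

The binding constraints are -10a - 6b = -18 and 4a - 2b = -4.
Solving simultaneously gives a = 3/11, b = 28/11.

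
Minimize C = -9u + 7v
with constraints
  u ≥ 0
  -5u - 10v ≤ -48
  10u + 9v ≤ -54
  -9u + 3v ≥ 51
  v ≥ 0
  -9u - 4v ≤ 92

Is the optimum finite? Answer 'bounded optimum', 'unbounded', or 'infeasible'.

infeasible

The boundaries u = 0 and -9u + 3v = 51 meet at (0, 17), but that point violates 10u + 9v ≤ -54. Every candidate vertex is excluded by some other constraint, so the feasible region is empty.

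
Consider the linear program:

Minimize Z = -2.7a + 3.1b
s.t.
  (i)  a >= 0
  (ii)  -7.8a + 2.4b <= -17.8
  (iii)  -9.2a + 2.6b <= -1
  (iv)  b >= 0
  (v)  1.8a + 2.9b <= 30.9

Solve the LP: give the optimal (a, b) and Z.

Extreme points and Z = -2.7a + 3.1b:
  (89/39, 0) → Z = -801/130
  (6289/1347, 3483/449) → Z = 25686/2245
  (103/6, 0) → Z = -927/20

a = 103/6, b = 0, minimum Z = -927/20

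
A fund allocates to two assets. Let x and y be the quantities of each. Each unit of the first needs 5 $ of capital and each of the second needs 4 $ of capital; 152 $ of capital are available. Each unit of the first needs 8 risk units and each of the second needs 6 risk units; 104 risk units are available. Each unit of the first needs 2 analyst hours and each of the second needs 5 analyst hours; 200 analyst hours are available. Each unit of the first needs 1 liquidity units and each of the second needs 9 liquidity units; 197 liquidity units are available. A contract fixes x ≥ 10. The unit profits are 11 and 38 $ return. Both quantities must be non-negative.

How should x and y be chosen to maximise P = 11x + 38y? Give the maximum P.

Vertices and P = 11x + 38y:
  (13, 0) → P = 143
  (10, 0) → P = 110
  (10, 4) → P = 262

The binding constraints are 8x + 6y = 104 and x = 10.
Solving simultaneously gives x = 10, y = 4.

x = 10, y = 4, maximum P = 262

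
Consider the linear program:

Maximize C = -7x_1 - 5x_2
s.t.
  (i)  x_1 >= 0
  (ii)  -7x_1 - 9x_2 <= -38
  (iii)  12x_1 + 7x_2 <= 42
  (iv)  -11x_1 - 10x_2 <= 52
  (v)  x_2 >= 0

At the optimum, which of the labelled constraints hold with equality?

(i) and (ii)

Corner points and C = -7x_1 - 5x_2:
  (0, 38/9) → C = -190/9
  (0, 6) → C = -30
  (112/59, 162/59) → C = -1594/59

The maximum is at (0, 38/9). Substituting into each constraint, equality holds for (i) and (ii); the remaining constraints have slack.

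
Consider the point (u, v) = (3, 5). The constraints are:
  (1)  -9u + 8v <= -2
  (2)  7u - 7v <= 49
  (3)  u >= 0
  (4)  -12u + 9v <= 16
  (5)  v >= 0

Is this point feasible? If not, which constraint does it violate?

not feasible — violates (1)

Constraint (1): -9u + 8v = 13, which is not ≤ -2. All other constraints are satisfied.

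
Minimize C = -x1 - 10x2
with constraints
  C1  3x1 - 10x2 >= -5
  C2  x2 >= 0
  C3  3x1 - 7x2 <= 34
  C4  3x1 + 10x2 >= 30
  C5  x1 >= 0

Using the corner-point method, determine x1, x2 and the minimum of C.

Corner points and C = -x1 - 10x2:
  (125/3, 13) → C = -515/3
  (25/6, 7/4) → C = -65/3
  (34/3, 0) → C = -34/3
  (10, 0) → C = -10

The binding constraints are 3x1 - 10x2 = -5 and 3x1 - 7x2 = 34.
Solving simultaneously gives x1 = 125/3, x2 = 13.

x1 = 125/3, x2 = 13, minimum C = -515/3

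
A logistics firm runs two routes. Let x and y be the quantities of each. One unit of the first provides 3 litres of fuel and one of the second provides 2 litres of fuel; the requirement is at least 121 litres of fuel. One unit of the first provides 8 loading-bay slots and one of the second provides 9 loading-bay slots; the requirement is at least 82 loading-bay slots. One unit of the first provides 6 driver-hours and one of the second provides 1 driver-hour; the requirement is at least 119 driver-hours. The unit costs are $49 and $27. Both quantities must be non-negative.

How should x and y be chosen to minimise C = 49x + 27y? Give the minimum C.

x = 13, y = 41, minimum C = 1744

Vertices and C = 49x + 27y:
  (0, 119) → C = 3213
  (121/3, 0) → C = 5929/3
  (13, 41) → C = 1744
The feasible region is unbounded (it extends along (0, 1), (1, 0)), but C strictly increases along every unbounded feasible direction, so there is no improving ray and the minimum is attained at a vertex.

The optimum lies where 3x + 2y = 121 and 6x + y = 119.
Solving simultaneously gives x = 13, y = 41.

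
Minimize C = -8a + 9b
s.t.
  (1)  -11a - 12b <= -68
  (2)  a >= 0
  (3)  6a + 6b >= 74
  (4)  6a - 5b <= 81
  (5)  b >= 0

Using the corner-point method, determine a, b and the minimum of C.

a = 27/2, b = 0, minimum C = -108

Extreme points and C = -8a + 9b:
  (0, 37/3) → C = 111
  (37/3, 0) → C = -296/3
  (27/2, 0) → C = -108
The feasible region is unbounded (it extends along (0, 1), (5, 6)), but C strictly increases along every unbounded feasible direction, so there is no improving ray and the minimum is attained at a vertex.

The binding constraints are 6a - 5b = 81 and b = 0.
Solving simultaneously gives a = 27/2, b = 0.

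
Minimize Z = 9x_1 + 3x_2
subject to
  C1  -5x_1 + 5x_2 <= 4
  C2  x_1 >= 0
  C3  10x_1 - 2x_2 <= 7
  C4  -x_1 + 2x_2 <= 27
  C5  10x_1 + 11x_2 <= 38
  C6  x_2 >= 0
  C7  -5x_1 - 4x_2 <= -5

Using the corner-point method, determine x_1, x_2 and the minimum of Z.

Feasible corners and Z = 9x_1 + 3x_2:
  (43/40, 15/8) → Z = 153/10
  (1/5, 1) → Z = 24/5
  (19/25, 3/10) → Z = 387/50

The optimum lies where -5x_1 + 5x_2 = 4 and -5x_1 - 4x_2 = -5.
Solving simultaneously gives x_1 = 1/5, x_2 = 1.

x_1 = 1/5, x_2 = 1, minimum Z = 24/5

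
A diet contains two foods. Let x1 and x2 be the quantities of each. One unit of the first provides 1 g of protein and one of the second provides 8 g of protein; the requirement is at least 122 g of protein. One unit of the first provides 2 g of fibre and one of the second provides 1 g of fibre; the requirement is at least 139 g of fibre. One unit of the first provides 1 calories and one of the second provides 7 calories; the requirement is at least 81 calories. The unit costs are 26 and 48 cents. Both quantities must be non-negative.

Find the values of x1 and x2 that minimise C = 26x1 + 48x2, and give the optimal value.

Feasible corners and C = 26x1 + 48x2:
  (0, 139) → C = 6672
  (122, 0) → C = 3172
  (66, 7) → C = 2052
The feasible region is unbounded (it extends along (0, 1), (1, 0)), but C strictly increases along every unbounded feasible direction, so there is no improving ray and the minimum is attained at a vertex.

The optimum lies where x1 + 8x2 = 122 and 2x1 + x2 = 139.
Solving simultaneously gives x1 = 66, x2 = 7.

x1 = 66, x2 = 7, minimum C = 2052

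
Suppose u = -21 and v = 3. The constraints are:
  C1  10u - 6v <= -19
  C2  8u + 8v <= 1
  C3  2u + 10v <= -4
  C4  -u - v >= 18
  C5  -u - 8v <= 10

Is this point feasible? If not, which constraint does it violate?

C1: -228 ≤ -19 ✓
C2: -144 ≤ 1 ✓
C3: -12 ≤ -4 ✓
C4: 18 ≥ 18 ✓
C5: -3 ≤ 10 ✓

feasible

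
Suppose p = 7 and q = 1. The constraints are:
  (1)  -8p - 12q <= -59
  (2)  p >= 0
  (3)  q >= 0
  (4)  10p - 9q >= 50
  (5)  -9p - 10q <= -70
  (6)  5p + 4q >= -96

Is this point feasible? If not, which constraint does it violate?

(1): -68 ≤ -59 ✓
(2): 7 ≥ 0 ✓
(3): 1 ≥ 0 ✓
(4): 61 ≥ 50 ✓
(5): -73 ≤ -70 ✓
(6): 39 ≥ -96 ✓

feasible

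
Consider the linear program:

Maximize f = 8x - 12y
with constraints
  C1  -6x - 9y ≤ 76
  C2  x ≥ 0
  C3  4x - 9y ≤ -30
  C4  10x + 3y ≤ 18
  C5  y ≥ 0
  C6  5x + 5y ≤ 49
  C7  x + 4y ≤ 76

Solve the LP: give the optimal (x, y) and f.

Extreme points and f = 8x - 12y:
  (0, 10/3) → f = -40
  (0, 6) → f = -72
  (12/17, 62/17) → f = -648/17

The binding constraints are 4x - 9y = -30 and 10x + 3y = 18.
Solving simultaneously gives x = 12/17, y = 62/17.

x = 12/17, y = 62/17, maximum f = -648/17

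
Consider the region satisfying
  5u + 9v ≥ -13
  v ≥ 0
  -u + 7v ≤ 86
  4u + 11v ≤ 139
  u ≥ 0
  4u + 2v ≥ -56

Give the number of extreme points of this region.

4

The feasible vertices (each the meet of two boundaries and inside every other half-plane) are:
  (139/4, 0)
  (0, 0)
  (9/13, 161/13)
  (0, 86/7)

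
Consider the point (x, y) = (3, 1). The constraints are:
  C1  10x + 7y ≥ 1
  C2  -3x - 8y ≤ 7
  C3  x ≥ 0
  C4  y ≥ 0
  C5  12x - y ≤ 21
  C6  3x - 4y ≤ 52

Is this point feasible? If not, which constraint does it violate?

not feasible — violates C5

Constraint C5: 12x - y = 35, which is not ≤ 21. All other constraints are satisfied.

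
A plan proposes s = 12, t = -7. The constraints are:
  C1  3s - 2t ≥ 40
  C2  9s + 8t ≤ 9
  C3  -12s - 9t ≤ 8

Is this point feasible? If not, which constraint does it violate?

not feasible — violates C2

Constraint C2: 9s + 8t = 52, which is not ≤ 9. All other constraints are satisfied.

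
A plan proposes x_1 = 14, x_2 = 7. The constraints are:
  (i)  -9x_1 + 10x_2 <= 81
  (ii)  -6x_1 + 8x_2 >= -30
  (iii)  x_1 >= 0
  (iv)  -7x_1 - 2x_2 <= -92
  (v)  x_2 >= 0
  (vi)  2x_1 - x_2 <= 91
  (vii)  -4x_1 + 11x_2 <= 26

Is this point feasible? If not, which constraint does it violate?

(i): -56 ≤ 81 ✓
(ii): -28 ≥ -30 ✓
(iii): 14 ≥ 0 ✓
(iv): -112 ≤ -92 ✓
(v): 7 ≥ 0 ✓
(vi): 21 ≤ 91 ✓
(vii): 21 ≤ 26 ✓

feasible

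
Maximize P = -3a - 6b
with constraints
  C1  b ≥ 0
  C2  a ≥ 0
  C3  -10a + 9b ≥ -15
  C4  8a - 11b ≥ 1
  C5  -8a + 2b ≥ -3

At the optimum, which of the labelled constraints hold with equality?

Feasible corners and P = -3a - 6b:
  (1/8, 0) → P = -3/8
  (3/8, 0) → P = -9/8
  (31/72, 2/9) → P = -21/8

The maximum is at (1/8, 0). Substituting into each constraint, equality holds for C1 and C4; the remaining constraints have slack.

C1 and C4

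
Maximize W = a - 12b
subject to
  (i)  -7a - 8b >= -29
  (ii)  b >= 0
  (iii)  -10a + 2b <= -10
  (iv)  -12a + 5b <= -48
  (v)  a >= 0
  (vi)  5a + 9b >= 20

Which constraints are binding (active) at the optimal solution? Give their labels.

Feasible corners and W = a - 12b:
  (29/7, 0) → W = 29/7
  (529/131, 12/131) → W = 385/131
  (4, 0) → W = 4

The maximum is at (29/7, 0). Substituting into each constraint, equality holds for (i) and (ii); the remaining constraints have slack.

(i) and (ii)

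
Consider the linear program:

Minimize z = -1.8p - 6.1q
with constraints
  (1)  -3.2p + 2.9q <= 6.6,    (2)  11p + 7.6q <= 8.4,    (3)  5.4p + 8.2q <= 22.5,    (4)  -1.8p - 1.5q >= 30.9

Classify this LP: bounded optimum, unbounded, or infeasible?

Feasible corners and z = -1.8p - 6.1q:
  (-3317/334, -1450/167) → z = 118303/1670
  (4124/47, -5917/47) → z = 57341/94
The feasible region has finitely many vertices and no improving ray; the minimum is 118303/1670 at (-3317/334, -1450/167).

bounded optimum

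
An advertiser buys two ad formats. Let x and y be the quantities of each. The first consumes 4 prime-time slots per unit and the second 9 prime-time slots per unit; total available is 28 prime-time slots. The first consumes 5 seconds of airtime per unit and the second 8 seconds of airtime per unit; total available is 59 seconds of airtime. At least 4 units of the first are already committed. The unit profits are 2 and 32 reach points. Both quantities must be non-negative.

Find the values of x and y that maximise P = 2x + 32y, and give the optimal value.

At the optimal vertex, 4x + 9y = 28 and x = 4.
Solving simultaneously gives x = 4, y = 4/3.

x = 4, y = 4/3, maximum P = 152/3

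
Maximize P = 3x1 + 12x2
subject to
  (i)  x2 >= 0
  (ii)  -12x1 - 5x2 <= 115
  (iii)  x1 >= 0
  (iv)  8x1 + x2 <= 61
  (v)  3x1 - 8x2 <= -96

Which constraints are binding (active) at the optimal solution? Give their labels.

Corner points and P = 3x1 + 12x2:
  (0, 61) → P = 732
  (0, 12) → P = 144
  (392/67, 951/67) → P = 12588/67

The maximum is at (0, 61). Substituting into each constraint, equality holds for (iii) and (iv); the remaining constraints have slack.

(iii) and (iv)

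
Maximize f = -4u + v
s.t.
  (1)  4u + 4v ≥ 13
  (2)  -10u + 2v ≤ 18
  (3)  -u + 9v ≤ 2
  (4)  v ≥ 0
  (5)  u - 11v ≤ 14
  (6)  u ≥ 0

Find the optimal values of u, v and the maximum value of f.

u = 109/40, v = 21/40, maximum f = -83/8

Feasible corners and f = -4u + v:
  (109/40, 21/40) → f = -83/8
  (13/4, 0) → f = -13
  (14, 0) → f = -56
The feasible region is unbounded (it extends along (11, 1), (9, 1)), but f strictly decreases along every unbounded feasible direction, so there is no improving ray and the maximum is attained at a vertex.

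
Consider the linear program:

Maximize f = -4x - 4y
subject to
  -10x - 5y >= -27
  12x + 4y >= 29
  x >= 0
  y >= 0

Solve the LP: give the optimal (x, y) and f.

Feasible corners and f = -4x - 4y:
  (37/20, 17/10) → f = -71/5
  (27/10, 0) → f = -54/5
  (29/12, 0) → f = -29/3

x = 29/12, y = 0, maximum f = -29/3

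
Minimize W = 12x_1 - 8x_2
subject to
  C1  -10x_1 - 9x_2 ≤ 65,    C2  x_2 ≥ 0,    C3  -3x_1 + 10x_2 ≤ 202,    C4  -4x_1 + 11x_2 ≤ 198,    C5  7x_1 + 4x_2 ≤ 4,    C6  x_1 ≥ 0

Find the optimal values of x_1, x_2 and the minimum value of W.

x_1 = 0, x_2 = 1, minimum W = -8

Feasible corners and W = 12x_1 - 8x_2:
  (4/7, 0) → W = 48/7
  (0, 0) → W = 0
  (0, 1) → W = -8

At the optimal vertex, 7x_1 + 4x_2 = 4 and x_1 = 0.
Solving simultaneously gives x_1 = 0, x_2 = 1.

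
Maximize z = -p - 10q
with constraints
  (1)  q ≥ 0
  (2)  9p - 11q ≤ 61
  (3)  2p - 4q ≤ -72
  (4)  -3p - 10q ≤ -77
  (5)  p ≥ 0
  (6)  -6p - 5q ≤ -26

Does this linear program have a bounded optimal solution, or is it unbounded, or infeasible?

Feasible corners and z = -p - 10q:
  (74, 55) → z = -624
  (0, 18) → z = -180
The feasible region has finitely many vertices and no improving ray; the maximum is -180 at (0, 18).

bounded optimum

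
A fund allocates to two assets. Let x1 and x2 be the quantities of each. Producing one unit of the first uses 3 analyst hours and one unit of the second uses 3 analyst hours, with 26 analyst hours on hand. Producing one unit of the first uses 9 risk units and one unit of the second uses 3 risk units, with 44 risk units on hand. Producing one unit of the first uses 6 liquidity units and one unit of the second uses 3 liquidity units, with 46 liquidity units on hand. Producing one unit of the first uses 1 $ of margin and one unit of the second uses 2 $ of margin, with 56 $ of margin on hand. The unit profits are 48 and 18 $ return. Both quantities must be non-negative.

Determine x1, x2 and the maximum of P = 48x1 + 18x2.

Feasible corners and P = 48x1 + 18x2:
  (0, 0) → P = 0
  (0, 26/3) → P = 156
  (44/9, 0) → P = 704/3
  (3, 17/3) → P = 246

x1 = 3, x2 = 17/3, maximum P = 246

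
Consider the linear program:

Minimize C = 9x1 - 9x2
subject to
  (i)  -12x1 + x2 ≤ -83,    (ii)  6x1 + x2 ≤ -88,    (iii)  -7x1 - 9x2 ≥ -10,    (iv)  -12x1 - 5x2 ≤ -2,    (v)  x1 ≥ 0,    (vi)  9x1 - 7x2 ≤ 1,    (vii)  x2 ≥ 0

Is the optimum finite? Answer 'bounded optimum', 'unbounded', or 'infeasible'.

infeasible

The boundaries 9x1 - 7x2 = 1 and x2 = 0 meet at (1/9, 0), but that point violates -12x1 + x2 ≤ -83. Every candidate vertex is excluded by some other constraint, so the feasible region is empty.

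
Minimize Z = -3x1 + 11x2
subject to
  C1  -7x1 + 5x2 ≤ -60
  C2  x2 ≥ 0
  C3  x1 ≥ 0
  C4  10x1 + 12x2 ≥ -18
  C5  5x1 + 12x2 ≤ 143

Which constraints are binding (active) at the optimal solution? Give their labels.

C2 and C5

Extreme points and Z = -3x1 + 11x2:
  (60/7, 0) → Z = -180/7
  (1435/109, 701/109) → Z = 3406/109
  (143/5, 0) → Z = -429/5

The minimum is at (143/5, 0). Substituting into each constraint, equality holds for C2 and C5; the remaining constraints have slack.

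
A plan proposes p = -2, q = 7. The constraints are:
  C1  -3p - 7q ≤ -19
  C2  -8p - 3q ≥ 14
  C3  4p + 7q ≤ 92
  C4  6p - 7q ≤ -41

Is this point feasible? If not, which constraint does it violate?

Constraint C2: -8p - 3q = -5, which is not ≥ 14. All other constraints are satisfied.

not feasible — violates C2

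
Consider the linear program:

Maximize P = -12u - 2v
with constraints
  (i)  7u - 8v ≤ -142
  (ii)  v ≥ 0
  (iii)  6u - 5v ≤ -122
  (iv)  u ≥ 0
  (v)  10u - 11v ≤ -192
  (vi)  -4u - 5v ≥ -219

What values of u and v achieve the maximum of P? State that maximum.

u = 0, v = 122/5, maximum P = -244/5

Feasible corners and P = -12u - 2v:
  (0, 122/5) → P = -244/5
  (97/10, 901/25) → P = -4712/25
  (0, 219/5) → P = -438/5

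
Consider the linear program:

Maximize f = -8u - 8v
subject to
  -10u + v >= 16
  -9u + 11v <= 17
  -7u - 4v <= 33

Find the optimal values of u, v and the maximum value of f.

u = -97/47, v = -218/47, maximum f = 2520/47

Extreme points and f = -8u - 8v:
  (-159/101, 26/101) → f = 1064/101
  (-97/47, -218/47) → f = 2520/47
  (-431/113, -178/113) → f = 4872/113

The optimum lies where -10u + v = 16 and -7u - 4v = 33.
Solving simultaneously gives u = -97/47, v = -218/47.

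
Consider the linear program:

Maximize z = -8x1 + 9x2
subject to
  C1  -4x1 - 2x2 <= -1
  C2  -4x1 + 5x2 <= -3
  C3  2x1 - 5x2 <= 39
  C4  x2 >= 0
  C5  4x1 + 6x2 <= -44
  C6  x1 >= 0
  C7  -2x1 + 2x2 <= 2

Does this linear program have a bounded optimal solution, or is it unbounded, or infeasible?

The boundaries -4x1 + 5x2 = -3 and x2 = 0 meet at (3/4, 0), but that point violates 4x1 + 6x2 ≤ -44. Every candidate vertex is excluded by some other constraint, so the feasible region is empty.

infeasible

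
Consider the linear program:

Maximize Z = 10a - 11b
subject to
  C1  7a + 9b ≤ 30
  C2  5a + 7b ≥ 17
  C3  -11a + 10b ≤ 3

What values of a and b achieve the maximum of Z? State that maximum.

a = 57/4, b = -31/4, maximum Z = 911/4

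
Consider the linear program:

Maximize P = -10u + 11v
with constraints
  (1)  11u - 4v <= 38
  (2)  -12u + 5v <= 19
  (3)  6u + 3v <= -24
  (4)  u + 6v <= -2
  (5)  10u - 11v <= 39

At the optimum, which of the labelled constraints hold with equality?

(2) and (3)

Feasible corners and P = -10u + 11v:
  (-59/22, -29/11) → P = -24/11
  (-202/41, -329/41) → P = -39
  (-49/32, -79/16) → P = -39

The maximum is at (-59/22, -29/11). Substituting into each constraint, equality holds for (2) and (3); the remaining constraints have slack.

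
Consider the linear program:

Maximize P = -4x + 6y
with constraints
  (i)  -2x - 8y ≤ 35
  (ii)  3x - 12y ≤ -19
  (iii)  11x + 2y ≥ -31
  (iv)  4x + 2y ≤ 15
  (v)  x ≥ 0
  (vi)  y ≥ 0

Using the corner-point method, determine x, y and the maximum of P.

x = 0, y = 15/2, maximum P = 45

Extreme points and P = -4x + 6y:
  (71/27, 121/54) → P = 79/27
  (0, 19/12) → P = 19/2
  (0, 15/2) → P = 45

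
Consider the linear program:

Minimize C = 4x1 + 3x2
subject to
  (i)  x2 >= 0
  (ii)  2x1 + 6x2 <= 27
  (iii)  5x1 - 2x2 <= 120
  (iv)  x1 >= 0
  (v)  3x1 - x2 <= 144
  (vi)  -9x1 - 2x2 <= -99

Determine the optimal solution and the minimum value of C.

Vertices and C = 4x1 + 3x2:
  (27/2, 0) → C = 54
  (11, 0) → C = 44
  (54/5, 9/10) → C = 459/10

At the optimal vertex, x2 = 0 and -9x1 - 2x2 = -99.
Solving simultaneously gives x1 = 11, x2 = 0.

x1 = 11, x2 = 0, minimum C = 44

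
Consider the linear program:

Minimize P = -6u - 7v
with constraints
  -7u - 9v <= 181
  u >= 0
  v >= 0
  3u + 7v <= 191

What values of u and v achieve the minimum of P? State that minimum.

Extreme points and P = -6u - 7v:
  (0, 0) → P = 0
  (0, 191/7) → P = -191
  (191/3, 0) → P = -382

u = 191/3, v = 0, minimum P = -382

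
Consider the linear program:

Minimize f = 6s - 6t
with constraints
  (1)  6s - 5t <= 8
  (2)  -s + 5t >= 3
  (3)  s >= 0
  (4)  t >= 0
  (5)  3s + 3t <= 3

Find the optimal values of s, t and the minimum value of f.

Extreme points and f = 6s - 6t:
  (0, 3/5) → f = -18/5
  (1/3, 2/3) → f = -2
  (0, 1) → f = -6

At the optimal vertex, s = 0 and 3s + 3t = 3.
Solving simultaneously gives s = 0, t = 1.

s = 0, t = 1, minimum f = -6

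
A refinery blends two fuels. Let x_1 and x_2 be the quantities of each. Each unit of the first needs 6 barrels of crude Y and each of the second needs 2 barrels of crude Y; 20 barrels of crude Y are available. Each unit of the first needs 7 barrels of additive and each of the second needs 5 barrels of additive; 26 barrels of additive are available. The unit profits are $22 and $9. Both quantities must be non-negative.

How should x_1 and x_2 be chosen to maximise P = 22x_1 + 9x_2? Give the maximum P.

x_1 = 3, x_2 = 1, maximum P = 75

Corner points and P = 22x_1 + 9x_2:
  (0, 0) → P = 0
  (0, 26/5) → P = 234/5
  (10/3, 0) → P = 220/3
  (3, 1) → P = 75

At the optimal vertex, 6x_1 + 2x_2 = 20 and 7x_1 + 5x_2 = 26.
Solving simultaneously gives x_1 = 3, x_2 = 1.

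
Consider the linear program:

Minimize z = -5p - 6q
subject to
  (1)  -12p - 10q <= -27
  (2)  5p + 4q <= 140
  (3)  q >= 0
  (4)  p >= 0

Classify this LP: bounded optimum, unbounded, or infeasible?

Vertices and z = -5p - 6q:
  (9/4, 0) → z = -45/4
  (0, 27/10) → z = -81/5
  (28, 0) → z = -140
  (0, 35) → z = -210
The feasible region has finitely many vertices and no improving ray; the minimum is -210 at (0, 35).

bounded optimum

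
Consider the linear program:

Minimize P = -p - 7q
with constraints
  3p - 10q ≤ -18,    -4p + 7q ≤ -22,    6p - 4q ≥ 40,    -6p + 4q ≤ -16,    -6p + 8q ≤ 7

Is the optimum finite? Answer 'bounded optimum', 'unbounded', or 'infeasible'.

unbounded

From the feasible point (346/19, 138/19), moving in the direction (7, 4) keeps every constraint satisfied while P decreases without bound.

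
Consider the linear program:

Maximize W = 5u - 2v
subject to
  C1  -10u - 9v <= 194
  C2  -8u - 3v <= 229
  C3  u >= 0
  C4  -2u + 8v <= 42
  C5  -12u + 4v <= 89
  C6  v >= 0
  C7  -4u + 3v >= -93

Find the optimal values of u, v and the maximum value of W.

The binding constraints are -2u + 8v = 42 and -4u + 3v = -93.
Solving simultaneously gives u = 435/13, v = 177/13.

u = 435/13, v = 177/13, maximum W = 1821/13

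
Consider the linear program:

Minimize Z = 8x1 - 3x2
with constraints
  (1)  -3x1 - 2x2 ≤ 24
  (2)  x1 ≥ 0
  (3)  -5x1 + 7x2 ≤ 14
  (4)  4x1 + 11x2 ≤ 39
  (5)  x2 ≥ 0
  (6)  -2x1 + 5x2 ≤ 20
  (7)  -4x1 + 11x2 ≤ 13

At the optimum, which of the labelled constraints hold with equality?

Feasible corners and Z = 8x1 - 3x2:
  (0, 0) → Z = 0
  (0, 13/11) → Z = -39/11
  (39/4, 0) → Z = 78
  (13/4, 26/11) → Z = 208/11

The minimum is at (0, 13/11). Substituting into each constraint, equality holds for (2) and (7); the remaining constraints have slack.

(2) and (7)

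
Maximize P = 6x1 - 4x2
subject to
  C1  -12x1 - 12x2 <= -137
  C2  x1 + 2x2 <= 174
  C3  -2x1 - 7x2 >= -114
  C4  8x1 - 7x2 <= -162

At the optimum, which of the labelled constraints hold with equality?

C3 and C4

Vertices and P = 6x1 - 4x2:
  (-409/60, 547/30) → P = -683/6
  (-197/36, 152/9) → P = -1807/18
  (-24/5, 618/35) → P = -696/7

The maximum is at (-24/5, 618/35). Substituting into each constraint, equality holds for C3 and C4; the remaining constraints have slack.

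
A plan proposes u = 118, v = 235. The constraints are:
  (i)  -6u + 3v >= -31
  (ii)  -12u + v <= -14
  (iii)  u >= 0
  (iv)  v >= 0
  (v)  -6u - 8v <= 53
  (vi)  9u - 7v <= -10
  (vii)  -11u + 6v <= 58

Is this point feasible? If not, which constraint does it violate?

Constraint (vii): -11u + 6v = 112, which is not ≤ 58. All other constraints are satisfied.

not feasible — violates (vii)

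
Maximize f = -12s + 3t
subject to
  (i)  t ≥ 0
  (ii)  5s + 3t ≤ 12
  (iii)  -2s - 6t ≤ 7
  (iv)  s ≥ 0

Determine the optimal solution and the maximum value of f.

s = 0, t = 4, maximum f = 12

Feasible corners and f = -12s + 3t:
  (12/5, 0) → f = -144/5
  (0, 0) → f = 0
  (0, 4) → f = 12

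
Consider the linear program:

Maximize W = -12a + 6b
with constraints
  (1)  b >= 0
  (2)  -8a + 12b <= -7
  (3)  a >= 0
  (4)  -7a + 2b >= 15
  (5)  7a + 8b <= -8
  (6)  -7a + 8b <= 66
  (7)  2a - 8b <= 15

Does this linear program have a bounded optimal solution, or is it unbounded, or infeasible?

The boundaries -7a + 8b = 66 and 2a - 8b = 15 meet at (-81/5, -237/40), but that point violates b ≥ 0. Every candidate vertex is excluded by some other constraint, so the feasible region is empty.

infeasible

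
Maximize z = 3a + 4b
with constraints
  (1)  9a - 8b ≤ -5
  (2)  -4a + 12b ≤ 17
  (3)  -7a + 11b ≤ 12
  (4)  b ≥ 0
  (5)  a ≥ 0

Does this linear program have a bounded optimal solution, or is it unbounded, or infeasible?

bounded optimum

Extreme points and z = 3a + 4b:
  (41/43, 73/43) → z = 415/43
  (0, 5/8) → z = 5/2
  (0, 12/11) → z = 48/11
The feasible region has finitely many vertices and no improving ray; the maximum is 415/43 at (41/43, 73/43).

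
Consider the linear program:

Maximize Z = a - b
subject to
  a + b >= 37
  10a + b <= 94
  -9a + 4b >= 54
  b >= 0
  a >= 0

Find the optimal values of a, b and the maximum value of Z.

a = 19/3, b = 92/3, maximum Z = -73/3

Corner points and Z = a - b:
  (19/3, 92/3) → Z = -73/3
  (0, 37) → Z = -37
  (0, 94) → Z = -94

The binding constraints are a + b = 37 and 10a + b = 94.
Solving simultaneously gives a = 19/3, b = 92/3.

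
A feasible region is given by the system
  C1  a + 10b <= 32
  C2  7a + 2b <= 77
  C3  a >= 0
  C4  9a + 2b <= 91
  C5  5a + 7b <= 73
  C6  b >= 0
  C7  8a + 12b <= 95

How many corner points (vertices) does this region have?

5

Of the 21 pairwise boundary intersections, those satisfying every inequality are:
  (0, 16/5)
  (283/34, 161/68)
  (0, 0)
  (91/9, 0)
  (451/46, 127/92)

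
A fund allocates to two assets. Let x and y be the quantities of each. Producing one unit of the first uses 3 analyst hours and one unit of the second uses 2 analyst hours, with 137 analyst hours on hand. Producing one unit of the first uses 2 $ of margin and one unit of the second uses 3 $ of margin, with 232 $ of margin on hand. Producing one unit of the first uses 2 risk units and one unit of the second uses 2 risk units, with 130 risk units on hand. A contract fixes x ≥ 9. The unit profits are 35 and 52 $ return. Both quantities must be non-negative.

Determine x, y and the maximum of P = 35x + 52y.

x = 9, y = 55, maximum P = 3175

Extreme points and P = 35x + 52y:
  (137/3, 0) → P = 4795/3
  (9, 0) → P = 315
  (9, 55) → P = 3175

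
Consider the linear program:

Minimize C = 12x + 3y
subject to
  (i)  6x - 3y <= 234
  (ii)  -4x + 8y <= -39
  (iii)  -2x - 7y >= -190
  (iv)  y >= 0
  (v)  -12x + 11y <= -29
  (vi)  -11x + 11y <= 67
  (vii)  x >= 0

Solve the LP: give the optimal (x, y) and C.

Extreme points and C = 12x + 3y:
  (46, 14) → C = 594
  (39, 0) → C = 468
  (163/4, 31/2) → C = 1071/2
  (39/4, 0) → C = 117

The optimum lies where -4x + 8y = -39 and y = 0.
Solving simultaneously gives x = 39/4, y = 0.

x = 39/4, y = 0, minimum C = 117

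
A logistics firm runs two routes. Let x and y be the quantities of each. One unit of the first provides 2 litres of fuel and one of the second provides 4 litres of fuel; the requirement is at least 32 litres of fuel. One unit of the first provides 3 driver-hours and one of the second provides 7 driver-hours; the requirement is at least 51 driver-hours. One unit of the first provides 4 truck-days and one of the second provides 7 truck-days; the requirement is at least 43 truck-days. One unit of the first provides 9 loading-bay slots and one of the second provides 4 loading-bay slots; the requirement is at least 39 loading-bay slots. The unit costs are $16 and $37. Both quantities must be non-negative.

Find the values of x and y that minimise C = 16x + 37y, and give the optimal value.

Extreme points and C = 16x + 37y:
  (0, 39/4) → C = 1443/4
  (17, 0) → C = 272
  (10, 3) → C = 271
  (1, 15/2) → C = 587/2
The feasible region is unbounded (it extends along (0, 1), (1, 0)), but C strictly increases along every unbounded feasible direction, so there is no improving ray and the minimum is attained at a vertex.

At the optimal vertex, 2x + 4y = 32 and 3x + 7y = 51.
Solving simultaneously gives x = 10, y = 3.

x = 10, y = 3, minimum C = 271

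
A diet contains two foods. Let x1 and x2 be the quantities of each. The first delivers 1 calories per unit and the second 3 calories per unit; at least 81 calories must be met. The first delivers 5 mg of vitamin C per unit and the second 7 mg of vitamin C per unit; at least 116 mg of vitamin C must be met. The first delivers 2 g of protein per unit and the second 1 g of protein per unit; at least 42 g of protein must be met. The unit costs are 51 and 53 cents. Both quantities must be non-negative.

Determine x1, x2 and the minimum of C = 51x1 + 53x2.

Feasible corners and C = 51x1 + 53x2:
  (0, 42) → C = 2226
  (81, 0) → C = 4131
  (9, 24) → C = 1731
The feasible region is unbounded (it extends along (0, 1), (1, 0)), but C strictly increases along every unbounded feasible direction, so there is no improving ray and the minimum is attained at a vertex.

At the optimal vertex, x1 + 3x2 = 81 and 2x1 + x2 = 42.
Solving simultaneously gives x1 = 9, x2 = 24.

x1 = 9, x2 = 24, minimum C = 1731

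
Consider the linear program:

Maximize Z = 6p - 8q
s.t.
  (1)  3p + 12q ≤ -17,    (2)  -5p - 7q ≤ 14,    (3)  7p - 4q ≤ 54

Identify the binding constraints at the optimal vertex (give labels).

(2) and (3)

Feasible corners and Z = 6p - 8q:
  (-49/39, -43/39) → Z = 50/39
  (145/24, -281/96) → Z = 179/3
  (14/3, -16/3) → Z = 212/3

The maximum is at (14/3, -16/3). Substituting into each constraint, equality holds for (2) and (3); the remaining constraints have slack.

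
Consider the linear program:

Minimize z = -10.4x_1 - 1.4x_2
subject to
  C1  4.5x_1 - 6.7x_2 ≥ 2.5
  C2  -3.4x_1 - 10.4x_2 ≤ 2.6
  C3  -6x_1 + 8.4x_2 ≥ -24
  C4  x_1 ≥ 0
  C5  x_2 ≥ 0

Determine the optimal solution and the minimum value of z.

x_1 = 58.25, x_2 = 38.75, minimum z = -660.05

Corner points and z = -10.4x_1 - 1.4x_2:
  (233/4, 155/4) → z = -13201/20
  (5/9, 0) → z = -52/9
  (4, 0) → z = -208/5

The optimum lies where 4.5x_1 - 6.7x_2 = 2.5 and -6x_1 + 8.4x_2 = -24.
Solving simultaneously gives x_1 = 233/4, x_2 = 155/4.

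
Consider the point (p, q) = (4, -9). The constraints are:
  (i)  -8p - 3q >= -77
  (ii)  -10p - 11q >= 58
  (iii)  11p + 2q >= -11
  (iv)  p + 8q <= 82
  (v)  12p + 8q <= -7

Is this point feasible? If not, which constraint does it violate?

feasible

(i): -5 ≥ -77 ✓
(ii): 59 ≥ 58 ✓
(iii): 26 ≥ -11 ✓
(iv): -68 ≤ 82 ✓
(v): -24 ≤ -7 ✓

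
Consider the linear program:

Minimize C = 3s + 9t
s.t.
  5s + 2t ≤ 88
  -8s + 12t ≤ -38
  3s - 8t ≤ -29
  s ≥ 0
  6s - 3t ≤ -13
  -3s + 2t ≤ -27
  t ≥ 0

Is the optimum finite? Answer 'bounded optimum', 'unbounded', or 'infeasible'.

The boundaries -3s + 2t = -27 and t = 0 meet at (9, 0), but that point violates 3s - 8t ≤ -29. Every candidate vertex is excluded by some other constraint, so the feasible region is empty.

infeasible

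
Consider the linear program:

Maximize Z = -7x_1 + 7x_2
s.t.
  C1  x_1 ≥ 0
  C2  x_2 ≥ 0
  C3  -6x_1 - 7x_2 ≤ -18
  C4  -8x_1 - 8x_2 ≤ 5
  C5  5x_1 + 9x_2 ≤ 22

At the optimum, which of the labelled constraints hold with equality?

C3 and C5

Extreme points and Z = -7x_1 + 7x_2:
  (3, 0) → Z = -21
  (22/5, 0) → Z = -154/5
  (8/19, 42/19) → Z = 238/19

The maximum is at (8/19, 42/19). Substituting into each constraint, equality holds for C3 and C5; the remaining constraints have slack.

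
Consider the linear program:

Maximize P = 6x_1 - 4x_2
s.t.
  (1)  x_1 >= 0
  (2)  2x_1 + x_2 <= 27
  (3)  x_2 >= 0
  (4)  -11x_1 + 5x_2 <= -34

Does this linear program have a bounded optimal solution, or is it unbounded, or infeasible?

bounded optimum

Vertices and P = 6x_1 - 4x_2:
  (27/2, 0) → P = 81
  (169/21, 229/21) → P = 14/3
  (34/11, 0) → P = 204/11
The feasible region has finitely many vertices and no improving ray; the maximum is 81 at (27/2, 0).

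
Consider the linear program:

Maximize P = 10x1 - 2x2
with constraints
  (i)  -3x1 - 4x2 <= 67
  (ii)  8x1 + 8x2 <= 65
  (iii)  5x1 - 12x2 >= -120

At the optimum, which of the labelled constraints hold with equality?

Extreme points and P = 10x1 - 2x2:
  (199/2, -731/8) → P = 4711/4
  (-321/14, 25/56) → P = -6445/28
  (-45/34, 1285/136) → P = -2185/68

The maximum is at (199/2, -731/8). Substituting into each constraint, equality holds for (i) and (ii); the remaining constraints have slack.

(i) and (ii)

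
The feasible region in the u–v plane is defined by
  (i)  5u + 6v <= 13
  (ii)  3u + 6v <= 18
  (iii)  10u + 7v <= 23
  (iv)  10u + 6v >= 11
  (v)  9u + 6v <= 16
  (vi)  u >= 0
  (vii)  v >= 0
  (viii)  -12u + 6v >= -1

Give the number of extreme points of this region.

Pairwise boundary intersections that survive every other constraint:
  (3/4, 37/24)
  (0, 13/6)
  (0, 11/6)
  (6/11, 61/66)
  (17/21, 61/42)

5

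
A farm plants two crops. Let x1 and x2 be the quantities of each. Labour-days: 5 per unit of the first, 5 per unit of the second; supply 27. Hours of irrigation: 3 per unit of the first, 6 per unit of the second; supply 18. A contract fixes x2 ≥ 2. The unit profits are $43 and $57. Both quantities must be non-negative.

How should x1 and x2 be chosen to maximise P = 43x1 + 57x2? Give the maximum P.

Corner points and P = 43x1 + 57x2:
  (0, 3) → P = 171
  (0, 2) → P = 114
  (2, 2) → P = 200

The optimum lies where 3x1 + 6x2 = 18 and x2 = 2.
Solving simultaneously gives x1 = 2, x2 = 2.

x1 = 2, x2 = 2, maximum P = 200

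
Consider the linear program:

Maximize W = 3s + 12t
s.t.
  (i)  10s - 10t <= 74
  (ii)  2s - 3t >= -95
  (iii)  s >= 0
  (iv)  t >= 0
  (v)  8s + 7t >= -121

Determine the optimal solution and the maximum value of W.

s = 586/5, t = 549/5, maximum W = 8346/5

Vertices and W = 3s + 12t:
  (586/5, 549/5) → W = 8346/5
  (37/5, 0) → W = 111/5
  (0, 95/3) → W = 380
  (0, 0) → W = 0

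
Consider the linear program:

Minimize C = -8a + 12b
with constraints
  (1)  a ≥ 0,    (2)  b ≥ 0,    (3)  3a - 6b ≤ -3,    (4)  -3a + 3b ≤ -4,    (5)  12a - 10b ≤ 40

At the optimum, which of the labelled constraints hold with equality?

(3) and (5)

Extreme points and C = -8a + 12b:
  (11/3, 7/3) → C = -4/3
  (45/7, 26/7) → C = -48/7
  (40/3, 12) → C = 112/3

The minimum is at (45/7, 26/7). Substituting into each constraint, equality holds for (3) and (5); the remaining constraints have slack.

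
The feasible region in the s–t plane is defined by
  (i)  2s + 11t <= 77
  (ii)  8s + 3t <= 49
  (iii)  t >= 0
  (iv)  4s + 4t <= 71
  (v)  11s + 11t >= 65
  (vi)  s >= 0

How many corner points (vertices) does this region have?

The feasible vertices (each the meet of two boundaries and inside every other half-plane) are:
  (154/41, 259/41)
  (0, 7)
  (49/8, 0)
  (65/11, 0)
  (0, 65/11)

5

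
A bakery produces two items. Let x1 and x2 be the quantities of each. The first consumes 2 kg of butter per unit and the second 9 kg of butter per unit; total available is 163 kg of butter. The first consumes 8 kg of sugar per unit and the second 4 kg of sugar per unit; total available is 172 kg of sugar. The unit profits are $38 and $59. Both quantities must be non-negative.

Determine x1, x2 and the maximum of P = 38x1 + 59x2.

x1 = 14, x2 = 15, maximum P = 1417

Extreme points and P = 38x1 + 59x2:
  (0, 0) → P = 0
  (0, 163/9) → P = 9617/9
  (43/2, 0) → P = 817
  (14, 15) → P = 1417

The optimum lies where 2x1 + 9x2 = 163 and 8x1 + 4x2 = 172.
Solving simultaneously gives x1 = 14, x2 = 15.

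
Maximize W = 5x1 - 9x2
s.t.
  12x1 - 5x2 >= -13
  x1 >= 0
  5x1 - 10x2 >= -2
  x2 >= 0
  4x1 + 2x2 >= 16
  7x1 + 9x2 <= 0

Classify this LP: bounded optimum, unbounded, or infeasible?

infeasible

The boundaries x1 = 0 and x2 = 0 meet at (0, 0), but that point violates 4x1 + 2x2 ≥ 16. Every candidate vertex is excluded by some other constraint, so the feasible region is empty.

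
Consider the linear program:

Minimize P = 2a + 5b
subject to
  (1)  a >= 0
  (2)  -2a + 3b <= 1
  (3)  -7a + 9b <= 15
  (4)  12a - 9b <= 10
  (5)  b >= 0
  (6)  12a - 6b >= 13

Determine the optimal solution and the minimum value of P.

a = 19/12, b = 1, minimum P = 49/6

Feasible corners and P = 2a + 5b:
  (13/6, 16/9) → P = 119/9
  (15/8, 19/12) → P = 35/3
  (19/12, 1) → P = 49/6

At the optimal vertex, 12a - 9b = 10 and 12a - 6b = 13.
Solving simultaneously gives a = 19/12, b = 1.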